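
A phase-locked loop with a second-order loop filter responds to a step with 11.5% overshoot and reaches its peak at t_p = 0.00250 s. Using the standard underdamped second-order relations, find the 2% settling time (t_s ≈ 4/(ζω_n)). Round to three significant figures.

The overshoot fixes ζ = −ln(OS)/√(π²+ln²(OS)) = 0.567.
t_p = π/ω_d ⇒ ω_d = 1260 rad/s; then ω_n = ω_d/√(1−ζ²) = 1530 rad/s.
t_s ≈ 4/(ζω_n) = 4/(0.567·1530) = 0.00462 s.

t_s ≈ 0.00462 s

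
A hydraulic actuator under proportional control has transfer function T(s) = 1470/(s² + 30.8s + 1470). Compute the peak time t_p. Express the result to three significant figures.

ω_n = √1470 = 38.3 rad/s; ζ = 30.8/(2·38.3) = 0.402.
ω_d = ω_n√(1−ζ²) = 35.1 rad/s. Then t_p = π/ω_d = 0.0895 s.

t_p ≈ 0.0895 s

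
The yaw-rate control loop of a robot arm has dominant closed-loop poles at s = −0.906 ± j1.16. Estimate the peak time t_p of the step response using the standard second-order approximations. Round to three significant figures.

t_p ≈ 2.71 s

t_p = π/ω_d with ω_d = 1.16 (the imaginary part), so t_p = 2.71 s.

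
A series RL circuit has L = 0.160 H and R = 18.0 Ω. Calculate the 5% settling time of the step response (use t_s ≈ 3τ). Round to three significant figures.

τ = L/R = 0.160/18.0 = 0.00889 s.
t_s ≈ 3τ = 0.0267 s.

t_s ≈ 0.0267 s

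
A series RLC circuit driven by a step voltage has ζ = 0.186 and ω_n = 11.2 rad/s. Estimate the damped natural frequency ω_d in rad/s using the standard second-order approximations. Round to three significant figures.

ω_d ≈ 11.0 rad/s

ω_d = ω_n√(1−ζ²) = 11.2·√0.965 = 11.0 rad/s.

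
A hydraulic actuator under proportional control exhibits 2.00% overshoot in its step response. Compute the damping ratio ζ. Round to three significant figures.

ζ = −ln(OS)/√(π² + (ln OS)²). With OS = 0.0200, ln OS = −3.912 and ζ = 3.912/5.017 = 0.780.

ζ ≈ 0.780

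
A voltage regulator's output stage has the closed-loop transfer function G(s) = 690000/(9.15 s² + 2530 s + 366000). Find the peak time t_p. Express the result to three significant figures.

Dividing through by 9.15: denominator becomes s² + 276.5 s + 40000.
So ω_n = √40000 = 200 rad/s and ζ = 276.5/(2·200) = 0.691.
ω_d = 200·√(1 − 0.691²) = 145 rad/s. t_p = π/ω_d = 0.0217 s.

t_p ≈ 0.0217 s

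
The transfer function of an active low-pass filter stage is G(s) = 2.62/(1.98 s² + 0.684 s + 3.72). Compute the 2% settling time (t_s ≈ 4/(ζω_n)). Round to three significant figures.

t_s ≈ 23.2 s

Dividing through by 1.98: denominator becomes s² + 0.3455 s + 1.879.
So ω_n = √1.879 = 1.37 rad/s and ζ = 0.3455/(2·1.37) = 0.126.
t_s ≈ 4/(ζω_n) = 23.2 s.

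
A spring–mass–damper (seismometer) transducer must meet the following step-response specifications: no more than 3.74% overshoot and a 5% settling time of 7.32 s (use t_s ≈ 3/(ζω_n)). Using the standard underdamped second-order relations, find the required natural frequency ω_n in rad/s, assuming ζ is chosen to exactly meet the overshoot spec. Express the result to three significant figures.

ω_n ≈ 0.567 rad/s

From %OS = 100·exp(−πζ/√(1−ζ²)), invert to get ζ = −ln(OS)/√(π² + ln²(OS)) with OS = 0.0374.
−ln 0.0374 = 3.286, so ζ = 3.286/√(π² + 10.80) = 0.723.
Then ω_n = 3/(ζ t_s) = 3/(0.723 × 7.32) = 0.567 rad/s.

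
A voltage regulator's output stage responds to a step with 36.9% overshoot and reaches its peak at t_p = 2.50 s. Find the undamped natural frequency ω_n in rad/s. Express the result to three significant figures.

The overshoot fixes ζ = −ln(OS)/√(π²+ln²(OS)) = 0.302.
t_p = π/ω_d ⇒ ω_d = 1.26 rad/s; then ω_n = ω_d/√(1−ζ²) = 1.32 rad/s.

ω_n ≈ 1.32 rad/s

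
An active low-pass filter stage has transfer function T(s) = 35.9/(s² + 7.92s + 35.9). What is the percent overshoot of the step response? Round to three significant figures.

Matching coefficients with s² + 2ζω_n s + ω_n² gives ω_n² = 35.9 ⇒ ω_n = 5.99 rad/s, and ζ = 7.92/(2ω_n) = 0.661.
%OS = 100 e^{−πζ/√(1−ζ²)} with ζ = 0.661 gives 6.29%.

%OS ≈ 6.29%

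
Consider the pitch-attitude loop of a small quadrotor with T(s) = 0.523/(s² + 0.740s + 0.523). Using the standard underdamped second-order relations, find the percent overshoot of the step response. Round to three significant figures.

%OS ≈ 15.4%

Comparing the denominator to s² + 2ζω_n s + ω_n²: ω_n = √0.523 = 0.723 rad/s, and 2ζω_n = 0.740 so ζ = 0.740/(2·0.723) = 0.512.
%OS = 100·exp(−πζ/√(1−ζ²)) = 15.4%.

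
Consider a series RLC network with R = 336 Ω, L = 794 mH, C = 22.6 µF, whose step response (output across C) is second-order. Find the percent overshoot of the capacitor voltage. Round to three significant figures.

%OS ≈ 0.175%

For a series RLC circuit (capacitor voltage as output), ω_n = 1/√(LC) = 1/√(794 mH · 22.6 µF) = 236 rad/s.
ζ = (R/2)·√(C/L) = (336/2)·√(22.6 µF/794 mH) = 0.896.
%OS = 100 e^{−πζ/√(1−ζ²)} with ζ = 0.896 gives 0.175%.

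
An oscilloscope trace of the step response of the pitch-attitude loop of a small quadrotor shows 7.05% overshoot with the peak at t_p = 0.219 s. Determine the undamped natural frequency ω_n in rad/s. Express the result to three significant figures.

The overshoot fixes ζ = −ln(OS)/√(π²+ln²(OS)) = 0.645.
From t_p = π/ω_d, ω_d = π/0.219 = 14.3 rad/s, so ω_n = ω_d/√(1−ζ²) = 18.8 rad/s.

ω_n ≈ 18.8 rad/s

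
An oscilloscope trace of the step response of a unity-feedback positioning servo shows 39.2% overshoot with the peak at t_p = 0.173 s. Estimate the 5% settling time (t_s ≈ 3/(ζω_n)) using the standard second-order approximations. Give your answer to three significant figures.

ζ from %OS: ζ = |ln 0.392|/√(π²+ln²0.392) = 0.286.
From t_p = π/ω_d, ω_d = π/0.173 = 18.2 rad/s, so ω_n = ω_d/√(1−ζ²) = 18.9 rad/s.
t_s ≈ 3/(ζω_n) = 3/(0.286·18.9) = 0.554 s.

t_s ≈ 0.554 s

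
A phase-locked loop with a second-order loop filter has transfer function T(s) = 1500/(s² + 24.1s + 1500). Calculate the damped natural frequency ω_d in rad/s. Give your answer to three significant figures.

Comparing the denominator to s² + 2ζω_n s + ω_n²: ω_n = √1500 = 38.7 rad/s, and 2ζω_n = 24.1 so ζ = 24.1/(2·38.7) = 0.311.
ω_d = ω_n√(1−ζ²) = 36.8 rad/s.

ω_d ≈ 36.8 rad/s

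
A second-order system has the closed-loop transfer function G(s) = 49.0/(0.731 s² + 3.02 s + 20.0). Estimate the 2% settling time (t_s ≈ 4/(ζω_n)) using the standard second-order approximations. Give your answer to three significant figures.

t_s ≈ 1.94 s

Dividing through by 0.731: denominator becomes s² + 4.131 s + 27.36.
So ω_n = √27.36 = 5.23 rad/s and ζ = 4.131/(2·5.23) = 0.395.
t_s ≈ 4/(ζω_n) = 1.94 s.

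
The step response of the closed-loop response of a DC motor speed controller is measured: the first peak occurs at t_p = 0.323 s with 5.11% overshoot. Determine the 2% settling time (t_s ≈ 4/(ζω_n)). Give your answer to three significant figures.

t_s ≈ 0.434 s

From the overshoot, ζ = −ln(OS)/√(π²+ln²(OS)) = 0.687.
From t_p = π/ω_d, ω_d = π/0.323 = 9.73 rad/s, so ω_n = ω_d/√(1−ζ²) = 13.4 rad/s.
t_s ≈ 4/(ζω_n) = 4/(0.687·13.4) = 0.434 s.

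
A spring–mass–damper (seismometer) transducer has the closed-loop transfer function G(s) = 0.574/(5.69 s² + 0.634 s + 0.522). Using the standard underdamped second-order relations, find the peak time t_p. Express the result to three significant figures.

t_p ≈ 10.6 s

Dividing through by 5.69: denominator becomes s² + 0.1114 s + 0.09174.
So ω_n = √0.09174 = 0.303 rad/s and ζ = 0.1114/(2·0.303) = 0.184.
ω_d = 0.303·√(1 − 0.184²) = 0.298 rad/s. t_p = π/ω_d = 10.6 s.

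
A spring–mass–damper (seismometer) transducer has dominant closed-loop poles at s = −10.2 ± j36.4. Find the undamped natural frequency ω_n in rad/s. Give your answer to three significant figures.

ω_n ≈ 37.8 rad/s

The poles are at −σ ± jω_d with σ = 10.2 and ω_d = 36.4, so ω_n = √(σ²+ω_d²) = 37.8 rad/s and ζ = σ/ω_n = 0.270.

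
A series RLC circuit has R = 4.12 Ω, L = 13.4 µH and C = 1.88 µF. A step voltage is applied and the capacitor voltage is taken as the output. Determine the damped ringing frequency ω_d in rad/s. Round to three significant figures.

For a series RLC circuit (capacitor voltage as output), ω_n = 1/√(LC) = 1/√(13.4 µH · 1.88 µF) = 199000 rad/s.
ζ = (R/2)·√(C/L) = (4.12/2)·√(1.88 µF/13.4 µH) = 0.772.
ω_d = ω_n√(1−ζ²) = 127000 rad/s.

ω_d ≈ 127000 rad/s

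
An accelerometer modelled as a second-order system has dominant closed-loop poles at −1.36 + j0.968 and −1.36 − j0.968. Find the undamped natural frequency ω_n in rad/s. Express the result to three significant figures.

|pole| = ω_n = √(1.36² + 0.968²) = 1.67 rad/s; ζ = cos θ = σ/ω_n = 0.815.

ω_n ≈ 1.67 rad/s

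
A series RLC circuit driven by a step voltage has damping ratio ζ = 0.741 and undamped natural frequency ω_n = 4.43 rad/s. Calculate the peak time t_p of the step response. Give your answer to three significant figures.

t_p ≈ 1.06 s

The damped frequency is ω_d = ω_n√(1−ζ²) = 4.43·√(1−0.549) = 2.97 rad/s.
Peak time t_p = π/ω_d = π/2.97 = 1.06 s.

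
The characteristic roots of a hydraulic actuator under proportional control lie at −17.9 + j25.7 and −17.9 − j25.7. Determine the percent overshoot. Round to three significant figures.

The poles are at −σ ± jω_d with σ = 17.9 and ω_d = 25.7, so ω_n = √(σ²+ω_d²) = 31.3 rad/s and ζ = σ/ω_n = 0.572.
Overshoot: exp(−π·0.572/√(1−0.572²)) = 0.112, i.e. 11.2%.

%OS ≈ 11.2%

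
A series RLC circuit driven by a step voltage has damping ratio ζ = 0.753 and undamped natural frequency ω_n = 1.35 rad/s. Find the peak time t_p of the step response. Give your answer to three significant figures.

The damped frequency is ω_d = ω_n√(1−ζ²) = 1.35·√(1−0.567) = 0.888 rad/s.
Peak time t_p = π/ω_d = π/0.888 = 3.54 s.

t_p ≈ 3.54 s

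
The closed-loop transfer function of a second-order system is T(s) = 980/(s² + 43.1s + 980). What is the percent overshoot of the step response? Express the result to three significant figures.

%OS ≈ 5.07%

Comparing the denominator to s² + 2ζω_n s + ω_n²: ω_n = √980 = 31.3 rad/s, and 2ζω_n = 43.1 so ζ = 43.1/(2·31.3) = 0.688.
%OS = 100 e^{−πζ/√(1−ζ²)} with ζ = 0.688 gives 5.07%.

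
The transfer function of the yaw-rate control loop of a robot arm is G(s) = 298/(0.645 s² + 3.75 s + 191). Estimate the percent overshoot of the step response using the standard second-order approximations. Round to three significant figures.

%OS ≈ 58.4%

Dividing through by 0.645: denominator becomes s² + 5.814 s + 296.1.
So ω_n = √296.1 = 17.2 rad/s and ζ = 5.814/(2·17.2) = 0.169.
Overshoot: exp(−π·0.169/√(1−0.169²)) = 0.584, i.e. 58.4%.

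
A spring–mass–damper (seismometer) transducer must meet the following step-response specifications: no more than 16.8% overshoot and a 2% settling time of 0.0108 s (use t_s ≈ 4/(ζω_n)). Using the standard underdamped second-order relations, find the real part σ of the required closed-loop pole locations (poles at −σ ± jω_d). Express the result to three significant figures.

σ ≈ 370

The settling-time spec alone fixes σ = ζω_n = 4/t_s = 4/0.0108 = 370.
(Overshoot then fixes ζ = 0.494 and hence ω_d = σ·√(1−ζ²)/ζ = 652 rad/s.)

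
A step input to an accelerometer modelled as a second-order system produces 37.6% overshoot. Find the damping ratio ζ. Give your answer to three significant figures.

ζ ≈ 0.297

Inverting the overshoot relation: ζ = |ln 0.376|/√(π² + ln²0.376) = 0.297.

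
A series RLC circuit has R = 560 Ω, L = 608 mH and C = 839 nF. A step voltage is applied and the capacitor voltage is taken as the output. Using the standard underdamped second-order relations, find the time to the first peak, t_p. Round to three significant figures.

For a series RLC circuit (capacitor voltage as output), ω_n = 1/√(LC) = 1/√(608 mH · 839 nF) = 1400 rad/s.
ζ = (R/2)·√(C/L) = (560/2)·√(839 nF/608 mH) = 0.329.
ω_d = 1400·√(1 − 0.329²) = 1320 rad/s. t_p = π/ω_d = 0.00238 s.

t_p ≈ 0.00238 s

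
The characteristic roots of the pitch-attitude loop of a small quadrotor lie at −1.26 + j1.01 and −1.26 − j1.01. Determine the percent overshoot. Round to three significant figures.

|pole| = ω_n = √(1.26² + 1.01²) = 1.61 rad/s; ζ = cos θ = σ/ω_n = 0.780.
%OS = 100 e^{−πζ/√(1−ζ²)} with ζ = 0.780 gives 1.99%.

%OS ≈ 1.99%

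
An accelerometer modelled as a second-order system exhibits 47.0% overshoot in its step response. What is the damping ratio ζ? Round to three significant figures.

ζ ≈ 0.234

ζ = −ln(OS)/√(π² + (ln OS)²). With OS = 0.470, ln OS = −0.7550 and ζ = 0.7550/3.231 = 0.234.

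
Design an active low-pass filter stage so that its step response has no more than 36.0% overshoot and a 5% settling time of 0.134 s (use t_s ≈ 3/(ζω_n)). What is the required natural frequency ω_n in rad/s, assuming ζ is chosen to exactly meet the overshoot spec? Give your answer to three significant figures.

ω_n ≈ 72.4 rad/s

ζ = −ln(OS)/√(π² + (ln OS)²). With OS = 0.360, ln OS = −1.022 and ζ = 1.022/3.304 = 0.309.
Then ω_n = 3/(ζ t_s) = 3/(0.309 × 0.134) = 72.4 rad/s.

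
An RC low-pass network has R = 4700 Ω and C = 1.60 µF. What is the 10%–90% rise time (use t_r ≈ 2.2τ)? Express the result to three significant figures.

t_r ≈ 0.0165 s

τ = RC = 4700 × 1.60 µF = 0.00752 s.
t_r ≈ 2.2τ = 0.0165 s.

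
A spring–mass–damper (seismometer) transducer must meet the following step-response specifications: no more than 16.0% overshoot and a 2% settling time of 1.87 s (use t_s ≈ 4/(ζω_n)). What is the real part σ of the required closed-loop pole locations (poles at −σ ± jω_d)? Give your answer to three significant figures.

σ ≈ 2.14

The settling-time spec alone fixes σ = ζω_n = 4/t_s = 4/1.87 = 2.14.
(Overshoot then fixes ζ = 0.504 and hence ω_d = σ·√(1−ζ²)/ζ = 3.67 rad/s.)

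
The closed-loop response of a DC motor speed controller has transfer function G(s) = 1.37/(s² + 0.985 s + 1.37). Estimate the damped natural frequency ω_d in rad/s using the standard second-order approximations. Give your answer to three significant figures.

ω_d ≈ 1.06 rad/s

Matching coefficients with s² + 2ζω_n s + ω_n² gives ω_n² = 1.37 ⇒ ω_n = 1.17 rad/s, and ζ = 0.985/(2ω_n) = 0.421.
ω_d = ω_n√(1−ζ²) = 1.06 rad/s.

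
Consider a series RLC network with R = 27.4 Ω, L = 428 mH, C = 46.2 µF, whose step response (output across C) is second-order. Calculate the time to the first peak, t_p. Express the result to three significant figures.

t_p ≈ 0.0141 s

For a series RLC circuit (capacitor voltage as output), ω_n = 1/√(LC) = 1/√(428 mH · 46.2 µF) = 225 rad/s.
ζ = (R/2)·√(C/L) = (27.4/2)·√(46.2 µF/428 mH) = 0.142.
ω_d = ω_n√(1−ζ²) = 223 rad/s. t_p = π/ω_d = 0.0141 s.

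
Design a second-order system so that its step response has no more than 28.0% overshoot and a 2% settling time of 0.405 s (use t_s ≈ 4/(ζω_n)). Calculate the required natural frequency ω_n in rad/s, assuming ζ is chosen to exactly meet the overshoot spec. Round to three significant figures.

From %OS = 100·exp(−πζ/√(1−ζ²)), invert to get ζ = −ln(OS)/√(π² + ln²(OS)) with OS = 0.280.
−ln 0.280 = 1.273, so ζ = 1.273/√(π² + 1.620) = 0.376.
Then ω_n = 4/(ζ t_s) = 4/(0.376 × 0.405) = 26.3 rad/s.

ω_n ≈ 26.3 rad/s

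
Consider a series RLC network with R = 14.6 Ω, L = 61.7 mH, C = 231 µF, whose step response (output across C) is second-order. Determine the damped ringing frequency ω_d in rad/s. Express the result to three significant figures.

ω_d ≈ 237 rad/s

For a series RLC circuit (capacitor voltage as output), ω_n = 1/√(LC) = 1/√(61.7 mH · 231 µF) = 265 rad/s.
ζ = (R/2)·√(C/L) = (14.6/2)·√(231 µF/61.7 mH) = 0.447.
The damped frequency ω_d = ω_n√(1−ζ²) = 237 rad/s.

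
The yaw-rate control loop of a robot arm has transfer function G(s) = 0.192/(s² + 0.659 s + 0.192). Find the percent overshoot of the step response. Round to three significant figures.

Comparing the denominator to s² + 2ζω_n s + ω_n²: ω_n = √0.192 = 0.438 rad/s, and 2ζω_n = 0.659 so ζ = 0.659/(2·0.438) = 0.752.
%OS = 100·exp(−πζ/√(1−ζ²)) = 2.78%.

%OS ≈ 2.78%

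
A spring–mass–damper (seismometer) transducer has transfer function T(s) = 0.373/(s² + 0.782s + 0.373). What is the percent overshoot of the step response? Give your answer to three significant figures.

ω_n = √0.373 = 0.611 rad/s; ζ = 0.782/(2·0.611) = 0.640.
%OS = 100 e^{−πζ/√(1−ζ²)} with ζ = 0.640 gives 7.29%.

%OS ≈ 7.29%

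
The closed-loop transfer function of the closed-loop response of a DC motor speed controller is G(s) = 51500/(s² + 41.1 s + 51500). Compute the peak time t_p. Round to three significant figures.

t_p ≈ 0.0139 s

Matching coefficients with s² + 2ζω_n s + ω_n² gives ω_n² = 51500 ⇒ ω_n = 227 rad/s, and ζ = 41.1/(2ω_n) = 0.0906.
The damped frequency ω_d = ω_n√(1−ζ²) = 226 rad/s. Then t_p = π/ω_d = 0.0139 s.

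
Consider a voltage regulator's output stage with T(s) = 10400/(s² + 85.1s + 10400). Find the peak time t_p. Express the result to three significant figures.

ω_n = √10400 = 102 rad/s; ζ = 85.1/(2·102) = 0.417.
ω_d = 102·√(1 − 0.417²) = 92.7 rad/s. Then t_p = π/ω_d = 0.0339 s.

t_p ≈ 0.0339 s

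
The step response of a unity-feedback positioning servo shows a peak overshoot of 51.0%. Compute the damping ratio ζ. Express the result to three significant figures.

From %OS = 100·exp(−πζ/√(1−ζ²)), invert to get ζ = −ln(OS)/√(π² + ln²(OS)) with OS = 0.510.
−ln 0.510 = 0.6733, so ζ = 0.6733/√(π² + 0.4534) = 0.210.

ζ ≈ 0.210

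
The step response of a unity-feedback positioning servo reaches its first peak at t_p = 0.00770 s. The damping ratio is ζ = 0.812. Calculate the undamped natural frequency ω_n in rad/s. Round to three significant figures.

ω_n ≈ 699 rad/s

Peak time t_p = π/ω_d, so ω_d = π/t_p = π/0.00770 = 408 rad/s.
ω_n = ω_d/√(1−ζ²) = 408/√0.341 = 699 rad/s.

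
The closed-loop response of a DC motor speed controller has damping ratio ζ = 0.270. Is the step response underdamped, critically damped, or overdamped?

underdamped

Since ζ = 0.270 < 1, the system is underdamped.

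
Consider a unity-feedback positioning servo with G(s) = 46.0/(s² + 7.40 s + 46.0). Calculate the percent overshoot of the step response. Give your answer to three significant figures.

%OS ≈ 12.9%

ω_n = √46.0 = 6.78 rad/s; ζ = 7.40/(2·6.78) = 0.546.
%OS = 100·exp(−πζ/√(1−ζ²)) = 12.9%.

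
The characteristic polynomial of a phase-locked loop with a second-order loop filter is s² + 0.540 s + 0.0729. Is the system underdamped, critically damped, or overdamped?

a² − 4b = 0.540² − 4·0.0729 = 0 (repeated real root); the system is critically damped.

critically damped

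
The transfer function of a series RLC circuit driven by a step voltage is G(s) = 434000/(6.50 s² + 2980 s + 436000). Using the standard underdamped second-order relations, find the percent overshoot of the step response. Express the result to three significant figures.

Dividing through by 6.50: denominator becomes s² + 458.5 s + 67080.
So ω_n = √67080 = 259 rad/s and ζ = 458.5/(2·259) = 0.885.
%OS = 100 e^{−πζ/√(1−ζ²)} with ζ = 0.885 gives 0.254%.

%OS ≈ 0.254%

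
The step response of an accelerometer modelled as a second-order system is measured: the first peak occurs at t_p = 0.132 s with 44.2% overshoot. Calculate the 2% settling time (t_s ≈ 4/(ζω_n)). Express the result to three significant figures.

t_s ≈ 0.647 s

The overshoot fixes ζ = −ln(OS)/√(π²+ln²(OS)) = 0.252.
From t_p = π/ω_d, ω_d = π/0.132 = 23.8 rad/s, so ω_n = ω_d/√(1−ζ²) = 24.6 rad/s.
t_s ≈ 4/(ζω_n) = 4/(0.252·24.6) = 0.647 s.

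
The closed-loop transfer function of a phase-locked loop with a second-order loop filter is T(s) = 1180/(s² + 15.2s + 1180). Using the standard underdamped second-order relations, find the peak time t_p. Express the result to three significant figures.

t_p ≈ 0.0938 s

Comparing the denominator to s² + 2ζω_n s + ω_n²: ω_n = √1180 = 34.4 rad/s, and 2ζω_n = 15.2 so ζ = 15.2/(2·34.4) = 0.221.
ω_d = 34.4·√(1 − 0.221²) = 33.5 rad/s. Then t_p = π/ω_d = 0.0938 s.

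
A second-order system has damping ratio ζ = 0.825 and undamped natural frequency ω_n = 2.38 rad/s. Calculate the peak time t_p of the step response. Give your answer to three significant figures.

The damped frequency is ω_d = ω_n√(1−ζ²) = 2.38·√(1−0.681) = 1.35 rad/s.
Peak time t_p = π/ω_d = π/1.35 = 2.34 s.

t_p ≈ 2.34 s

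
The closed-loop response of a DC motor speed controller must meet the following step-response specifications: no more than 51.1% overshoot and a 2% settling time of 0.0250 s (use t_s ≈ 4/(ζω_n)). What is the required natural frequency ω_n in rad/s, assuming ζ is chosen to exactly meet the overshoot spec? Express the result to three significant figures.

From %OS = 100·exp(−πζ/√(1−ζ²)), invert to get ζ = −ln(OS)/√(π² + ln²(OS)) with OS = 0.511.
−ln 0.511 = 0.6714, so ζ = 0.6714/√(π² + 0.4508) = 0.209.
Then ω_n = 4/(ζ t_s) = 4/(0.209 × 0.0250) = 766 rad/s.

ω_n ≈ 766 rad/s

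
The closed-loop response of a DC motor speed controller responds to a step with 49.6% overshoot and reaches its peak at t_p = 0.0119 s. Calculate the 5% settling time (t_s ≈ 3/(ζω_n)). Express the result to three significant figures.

The overshoot fixes ζ = −ln(OS)/√(π²+ln²(OS)) = 0.218.
From t_p = π/ω_d, ω_d = π/0.0119 = 264 rad/s, so ω_n = ω_d/√(1−ζ²) = 270 rad/s.
t_s ≈ 3/(ζω_n) = 3/(0.218·270) = 0.0509 s.

t_s ≈ 0.0509 s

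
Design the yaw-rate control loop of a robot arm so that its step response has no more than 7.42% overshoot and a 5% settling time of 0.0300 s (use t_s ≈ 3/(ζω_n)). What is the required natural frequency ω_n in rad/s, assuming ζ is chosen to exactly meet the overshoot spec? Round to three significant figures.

From %OS = 100·exp(−πζ/√(1−ζ²)), invert to get ζ = −ln(OS)/√(π² + ln²(OS)) with OS = 0.0742.
−ln 0.0742 = 2.601, so ζ = 2.601/√(π² + 6.765) = 0.638.
From t_s ≈ 3/(ζω_n): ω_n = 3/(ζ·t_s) = 3/(0.638·0.0300) = 157 rad/s.

ω_n ≈ 157 rad/s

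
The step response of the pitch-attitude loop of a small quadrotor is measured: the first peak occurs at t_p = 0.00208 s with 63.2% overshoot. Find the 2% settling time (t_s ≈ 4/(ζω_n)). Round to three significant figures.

t_s ≈ 0.0181 s

From the overshoot, ζ = −ln(OS)/√(π²+ln²(OS)) = 0.145.
From t_p = π/ω_d, ω_d = π/0.00208 = 1510 rad/s, so ω_n = ω_d/√(1−ζ²) = 1530 rad/s.
t_s ≈ 4/(ζω_n) = 4/(0.145·1530) = 0.0181 s.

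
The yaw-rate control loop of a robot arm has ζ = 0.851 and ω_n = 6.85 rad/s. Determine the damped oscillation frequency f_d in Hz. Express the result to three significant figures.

f_d ≈ 0.573 Hz

ω_d = ω_n√(1−ζ²) = 6.85·√0.276 = 3.60 rad/s.
f_d = ω_d/(2π) = 0.573 Hz.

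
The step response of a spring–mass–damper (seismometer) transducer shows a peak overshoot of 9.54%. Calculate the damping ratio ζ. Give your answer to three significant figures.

From %OS = 100·exp(−πζ/√(1−ζ²)), invert to get ζ = −ln(OS)/√(π² + ln²(OS)) with OS = 0.0954.
−ln 0.0954 = 2.350, so ζ = 2.350/√(π² + 5.521) = 0.599.

ζ ≈ 0.599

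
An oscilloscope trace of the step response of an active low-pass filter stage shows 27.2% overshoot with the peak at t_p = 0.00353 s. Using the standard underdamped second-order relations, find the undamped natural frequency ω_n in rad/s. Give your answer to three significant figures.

From the overshoot, ζ = −ln(OS)/√(π²+ln²(OS)) = 0.383.
t_p = π/ω_d ⇒ ω_d = 890 rad/s; then ω_n = ω_d/√(1−ζ²) = 963 rad/s.

ω_n ≈ 963 rad/s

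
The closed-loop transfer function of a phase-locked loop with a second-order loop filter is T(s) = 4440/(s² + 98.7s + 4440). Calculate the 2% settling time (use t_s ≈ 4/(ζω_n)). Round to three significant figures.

t_s ≈ 0.0811 s

ω_n = √4440 = 66.6 rad/s; ζ = 98.7/(2·66.6) = 0.741.
t_s ≈ 4/(ζω_n) = 4/(0.741·66.6) = 0.0811 s.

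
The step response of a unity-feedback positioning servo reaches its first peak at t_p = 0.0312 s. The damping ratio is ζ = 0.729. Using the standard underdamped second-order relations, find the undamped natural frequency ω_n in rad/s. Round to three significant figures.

ω_n ≈ 147 rad/s

Peak time t_p = π/ω_d, so ω_d = π/t_p = π/0.0312 = 101 rad/s.
ω_n = ω_d/√(1−ζ²) = 101/√0.469 = 147 rad/s.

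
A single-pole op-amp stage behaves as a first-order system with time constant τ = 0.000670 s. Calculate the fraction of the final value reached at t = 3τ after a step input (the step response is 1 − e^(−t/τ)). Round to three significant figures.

y(t)/y_∞ = 1 − e^(−t/τ) = 1 − e^(−3) = 1 − e^(−3.00) = 0.950.

y/y_∞ ≈ 0.950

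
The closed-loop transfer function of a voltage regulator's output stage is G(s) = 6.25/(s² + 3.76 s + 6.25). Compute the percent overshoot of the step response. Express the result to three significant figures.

%OS ≈ 2.78%

Matching coefficients with s² + 2ζω_n s + ω_n² gives ω_n² = 6.25 ⇒ ω_n = 2.50 rad/s, and ζ = 3.76/(2ω_n) = 0.752.
Overshoot: exp(−π·0.752/√(1−0.752²)) = 0.0278, i.e. 2.78%.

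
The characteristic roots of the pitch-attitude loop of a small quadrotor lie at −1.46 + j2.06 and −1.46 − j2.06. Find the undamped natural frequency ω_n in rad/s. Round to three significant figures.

With σ = 1.46, ω_d = 2.06: ω_n = √(σ²+ω_d²) = 2.52 rad/s, ζ = σ/ω_n = 0.578.

ω_n ≈ 2.52 rad/s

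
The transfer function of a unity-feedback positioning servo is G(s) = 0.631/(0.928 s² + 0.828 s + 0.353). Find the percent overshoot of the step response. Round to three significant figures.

%OS ≈ 3.72%

Dividing through by 0.928: denominator becomes s² + 0.8922 s + 0.3804.
So ω_n = √0.3804 = 0.617 rad/s and ζ = 0.8922/(2·0.617) = 0.723.
%OS = 100·exp(−πζ/√(1−ζ²)) = 3.72%.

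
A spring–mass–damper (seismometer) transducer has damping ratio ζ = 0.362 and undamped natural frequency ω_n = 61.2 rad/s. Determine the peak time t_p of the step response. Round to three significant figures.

The damped frequency is ω_d = ω_n√(1−ζ²) = 61.2·√(1−0.131) = 57.0 rad/s.
Peak time t_p = π/ω_d = π/57.0 = 0.0551 s.

t_p ≈ 0.0551 s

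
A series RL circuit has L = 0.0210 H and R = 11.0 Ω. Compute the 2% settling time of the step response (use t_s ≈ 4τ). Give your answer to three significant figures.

t_s ≈ 0.00764 s

τ = L/R = 0.0210/11.0 = 0.00191 s.
t_s ≈ 4τ = 0.00764 s.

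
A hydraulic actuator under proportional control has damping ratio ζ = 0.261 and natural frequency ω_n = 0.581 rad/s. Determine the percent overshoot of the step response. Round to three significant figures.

For an underdamped second-order system, %OS = 100·exp(−πζ/√(1−ζ²)).
πζ/√(1−ζ²) = π·0.261/√(1−0.0681) = 0.8494, so %OS = 100·e^(−0.8494) = 42.8%.

%OS ≈ 42.8%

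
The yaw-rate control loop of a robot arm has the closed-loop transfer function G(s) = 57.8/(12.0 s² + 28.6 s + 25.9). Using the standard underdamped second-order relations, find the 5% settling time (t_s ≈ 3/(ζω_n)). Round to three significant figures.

Dividing through by 12.0: denominator becomes s² + 2.383 s + 2.158.
So ω_n = √2.158 = 1.47 rad/s and ζ = 2.383/(2·1.47) = 0.811.
t_s ≈ 3/(ζω_n) = 2.52 s.

t_s ≈ 2.52 s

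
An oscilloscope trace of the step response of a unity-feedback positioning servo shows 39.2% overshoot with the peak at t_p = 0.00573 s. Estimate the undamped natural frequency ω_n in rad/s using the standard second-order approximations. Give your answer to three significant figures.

The overshoot fixes ζ = −ln(OS)/√(π²+ln²(OS)) = 0.286.
From t_p = π/ω_d, ω_d = π/0.00573 = 548 rad/s, so ω_n = ω_d/√(1−ζ²) = 572 rad/s.

ω_n ≈ 572 rad/s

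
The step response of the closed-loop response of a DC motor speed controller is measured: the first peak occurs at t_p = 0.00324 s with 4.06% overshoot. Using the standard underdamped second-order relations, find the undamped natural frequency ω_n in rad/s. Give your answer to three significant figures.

From the overshoot, ζ = −ln(OS)/√(π²+ln²(OS)) = 0.714.
From t_p = π/ω_d, ω_d = π/0.00324 = 970 rad/s, so ω_n = ω_d/√(1−ζ²) = 1380 rad/s.

ω_n ≈ 1380 rad/s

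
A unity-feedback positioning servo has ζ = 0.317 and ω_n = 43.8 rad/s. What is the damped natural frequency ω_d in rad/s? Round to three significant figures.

ω_d ≈ 41.5 rad/s

ω_d = ω_n√(1−ζ²) = 43.8·√0.900 = 41.5 rad/s.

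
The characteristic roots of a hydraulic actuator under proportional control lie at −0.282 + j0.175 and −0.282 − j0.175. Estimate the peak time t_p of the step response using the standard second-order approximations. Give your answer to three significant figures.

t_p ≈ 18.0 s

t_p = π/ω_d with ω_d = 0.175 (the imaginary part), so t_p = 18.0 s.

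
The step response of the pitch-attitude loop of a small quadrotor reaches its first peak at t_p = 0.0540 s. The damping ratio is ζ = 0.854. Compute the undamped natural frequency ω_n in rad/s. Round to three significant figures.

ω_n ≈ 112 rad/s

Peak time t_p = π/ω_d, so ω_d = π/t_p = π/0.0540 = 58.2 rad/s.
ω_n = ω_d/√(1−ζ²) = 58.2/√0.271 = 112 rad/s.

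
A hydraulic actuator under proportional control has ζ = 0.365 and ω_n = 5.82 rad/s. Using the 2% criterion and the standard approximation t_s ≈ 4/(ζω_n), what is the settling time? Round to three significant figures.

t_s ≈ 1.88 s

t_s ≈ 4/(ζω_n) = 4/(0.365 × 5.82) = 1.88 s.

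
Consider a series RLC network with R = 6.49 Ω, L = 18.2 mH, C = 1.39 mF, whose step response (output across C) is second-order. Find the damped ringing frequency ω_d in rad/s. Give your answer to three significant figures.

ω_d ≈ 88.0 rad/s

For a series RLC circuit (capacitor voltage as output), ω_n = 1/√(LC) = 1/√(18.2 mH · 1.39 mF) = 199 rad/s.
ζ = (R/2)·√(C/L) = (6.49/2)·√(1.39 mF/18.2 mH) = 0.897.
The damped frequency ω_d = ω_n√(1−ζ²) = 88.0 rad/s.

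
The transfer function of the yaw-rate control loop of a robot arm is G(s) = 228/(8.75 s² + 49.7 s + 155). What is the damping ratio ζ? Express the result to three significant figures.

ζ ≈ 0.675

Dividing through by 8.75: denominator becomes s² + 5.680 s + 17.71.
So ω_n = √17.71 = 4.21 rad/s and ζ = 5.680/(2·4.21) = 0.675.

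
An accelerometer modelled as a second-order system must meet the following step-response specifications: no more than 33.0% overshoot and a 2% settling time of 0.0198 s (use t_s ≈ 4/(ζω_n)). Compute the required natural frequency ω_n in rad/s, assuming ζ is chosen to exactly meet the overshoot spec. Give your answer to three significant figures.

Inverting the overshoot relation: ζ = |ln 0.330|/√(π² + ln²0.330) = 0.333.
Then ω_n = 4/(ζ t_s) = 4/(0.333 × 0.0198) = 607 rad/s.

ω_n ≈ 607 rad/s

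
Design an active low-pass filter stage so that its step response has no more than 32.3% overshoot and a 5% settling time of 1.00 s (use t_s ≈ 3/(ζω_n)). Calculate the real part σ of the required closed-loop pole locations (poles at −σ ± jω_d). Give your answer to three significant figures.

σ ≈ 3.00

The settling-time spec alone fixes σ = ζω_n = 3/t_s = 3/1.00 = 3.00.
(Overshoot then fixes ζ = 0.338 and hence ω_d = σ·√(1−ζ²)/ζ = 8.34 rad/s.)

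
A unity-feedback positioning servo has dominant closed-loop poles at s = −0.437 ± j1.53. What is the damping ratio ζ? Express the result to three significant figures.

ζ ≈ 0.275

With σ = 0.437, ω_d = 1.53: ω_n = √(σ²+ω_d²) = 1.59 rad/s, ζ = σ/ω_n = 0.275.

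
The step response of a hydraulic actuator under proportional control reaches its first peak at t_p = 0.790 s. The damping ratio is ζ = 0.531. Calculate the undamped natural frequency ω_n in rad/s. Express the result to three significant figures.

Peak time t_p = π/ω_d, so ω_d = π/t_p = π/0.790 = 3.98 rad/s.
ω_n = ω_d/√(1−ζ²) = 3.98/√0.718 = 4.69 rad/s.

ω_n ≈ 4.69 rad/s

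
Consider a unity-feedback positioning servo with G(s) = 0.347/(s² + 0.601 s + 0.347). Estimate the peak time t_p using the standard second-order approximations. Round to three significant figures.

Matching coefficients with s² + 2ζω_n s + ω_n² gives ω_n² = 0.347 ⇒ ω_n = 0.589 rad/s, and ζ = 0.601/(2ω_n) = 0.510.
The damped frequency ω_d = ω_n√(1−ζ²) = 0.507 rad/s. Then t_p = π/ω_d = 6.20 s.

t_p ≈ 6.20 s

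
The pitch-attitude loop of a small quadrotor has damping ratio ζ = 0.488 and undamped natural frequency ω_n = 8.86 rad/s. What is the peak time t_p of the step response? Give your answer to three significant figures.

t_p ≈ 0.406 s

The damped frequency is ω_d = ω_n√(1−ζ²) = 8.86·√(1−0.238) = 7.73 rad/s.
Peak time t_p = π/ω_d = π/7.73 = 0.406 s.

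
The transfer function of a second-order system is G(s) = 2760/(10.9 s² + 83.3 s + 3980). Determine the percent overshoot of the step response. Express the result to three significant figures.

Dividing through by 10.9: denominator becomes s² + 7.642 s + 365.1.
So ω_n = √365.1 = 19.1 rad/s and ζ = 7.642/(2·19.1) = 0.200.
Overshoot: exp(−π·0.200/√(1−0.200²)) = 0.527, i.e. 52.7%.

%OS ≈ 52.7%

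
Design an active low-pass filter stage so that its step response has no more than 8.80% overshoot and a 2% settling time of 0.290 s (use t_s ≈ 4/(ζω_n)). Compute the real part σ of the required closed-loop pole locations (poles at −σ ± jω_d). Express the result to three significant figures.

The settling-time spec alone fixes σ = ζω_n = 4/t_s = 4/0.290 = 13.8.
(Overshoot then fixes ζ = 0.612 and hence ω_d = σ·√(1−ζ²)/ζ = 17.8 rad/s.)

σ ≈ 13.8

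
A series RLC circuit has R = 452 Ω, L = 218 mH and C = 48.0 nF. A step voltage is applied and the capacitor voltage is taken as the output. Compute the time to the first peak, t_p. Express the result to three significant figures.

t_p ≈ 0.000323 s

For a series RLC circuit (capacitor voltage as output), ω_n = 1/√(LC) = 1/√(218 mH · 48.0 nF) = 9780 rad/s.
ζ = (R/2)·√(C/L) = (452/2)·√(48.0 nF/218 mH) = 0.106.
The damped frequency ω_d = ω_n√(1−ζ²) = 9720 rad/s. t_p = π/ω_d = 0.000323 s.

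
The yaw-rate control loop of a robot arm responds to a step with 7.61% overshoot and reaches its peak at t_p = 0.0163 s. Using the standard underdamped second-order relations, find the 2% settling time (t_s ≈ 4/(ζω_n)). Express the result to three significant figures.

t_s ≈ 0.0253 s

From the overshoot, ζ = −ln(OS)/√(π²+ln²(OS)) = 0.634.
t_p = π/ω_d ⇒ ω_d = 193 rad/s; then ω_n = ω_d/√(1−ζ²) = 249 rad/s.
t_s ≈ 4/(ζω_n) = 4/(0.634·249) = 0.0253 s.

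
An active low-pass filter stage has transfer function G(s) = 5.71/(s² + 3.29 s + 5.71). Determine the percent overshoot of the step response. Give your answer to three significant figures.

%OS ≈ 5.07%

Matching coefficients with s² + 2ζω_n s + ω_n² gives ω_n² = 5.71 ⇒ ω_n = 2.39 rad/s, and ζ = 3.29/(2ω_n) = 0.688.
%OS = 100 e^{−πζ/√(1−ζ²)} with ζ = 0.688 gives 5.07%.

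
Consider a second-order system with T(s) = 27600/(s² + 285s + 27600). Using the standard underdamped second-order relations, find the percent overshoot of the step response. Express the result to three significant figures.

Matching coefficients with s² + 2ζω_n s + ω_n² gives ω_n² = 27600 ⇒ ω_n = 166 rad/s, and ζ = 285/(2ω_n) = 0.858.
%OS = 100·exp(−πζ/√(1−ζ²)) = 0.529%.

%OS ≈ 0.529%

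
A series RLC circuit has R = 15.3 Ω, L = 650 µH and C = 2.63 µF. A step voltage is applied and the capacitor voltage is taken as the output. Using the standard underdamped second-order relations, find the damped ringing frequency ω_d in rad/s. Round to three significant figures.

For a series RLC circuit (capacitor voltage as output), ω_n = 1/√(LC) = 1/√(650 µH · 2.63 µF) = 24200 rad/s.
ζ = (R/2)·√(C/L) = (15.3/2)·√(2.63 µF/650 µH) = 0.487.
ω_d = ω_n√(1−ζ²) = 21100 rad/s.

ω_d ≈ 21100 rad/s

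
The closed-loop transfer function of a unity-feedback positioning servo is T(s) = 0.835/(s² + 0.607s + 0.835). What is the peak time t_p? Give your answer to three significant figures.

t_p ≈ 3.64 s

Matching coefficients with s² + 2ζω_n s + ω_n² gives ω_n² = 0.835 ⇒ ω_n = 0.914 rad/s, and ζ = 0.607/(2ω_n) = 0.332.
ω_d = ω_n√(1−ζ²) = 0.862 rad/s. Then t_p = π/ω_d = 3.64 s.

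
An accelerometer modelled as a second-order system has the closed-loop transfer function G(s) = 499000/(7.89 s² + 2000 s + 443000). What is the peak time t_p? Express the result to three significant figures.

t_p ≈ 0.0157 s

Dividing through by 7.89: denominator becomes s² + 253.5 s + 56150.
So ω_n = √56150 = 237 rad/s and ζ = 253.5/(2·237) = 0.535.
The damped frequency ω_d = ω_n√(1−ζ²) = 200 rad/s. t_p = π/ω_d = 0.0157 s.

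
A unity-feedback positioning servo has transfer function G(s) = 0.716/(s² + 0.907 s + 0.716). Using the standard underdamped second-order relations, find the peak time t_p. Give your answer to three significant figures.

t_p ≈ 4.40 s

Matching coefficients with s² + 2ζω_n s + ω_n² gives ω_n² = 0.716 ⇒ ω_n = 0.846 rad/s, and ζ = 0.907/(2ω_n) = 0.536.
The damped frequency ω_d = ω_n√(1−ζ²) = 0.714 rad/s. Then t_p = π/ω_d = 4.40 s.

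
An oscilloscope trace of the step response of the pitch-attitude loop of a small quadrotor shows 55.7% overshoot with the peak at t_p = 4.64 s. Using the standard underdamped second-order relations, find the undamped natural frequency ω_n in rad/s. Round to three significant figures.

The overshoot fixes ζ = −ln(OS)/√(π²+ln²(OS)) = 0.183.
From t_p = π/ω_d, ω_d = π/4.64 = 0.677 rad/s, so ω_n = ω_d/√(1−ζ²) = 0.689 rad/s.

ω_n ≈ 0.689 rad/s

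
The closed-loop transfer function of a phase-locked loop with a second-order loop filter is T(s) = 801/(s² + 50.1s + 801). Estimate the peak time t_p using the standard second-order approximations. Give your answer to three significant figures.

t_p ≈ 0.239 s

Matching coefficients with s² + 2ζω_n s + ω_n² gives ω_n² = 801 ⇒ ω_n = 28.3 rad/s, and ζ = 50.1/(2ω_n) = 0.885.
ω_d = 28.3·√(1 − 0.885²) = 13.2 rad/s. Then t_p = π/ω_d = 0.239 s.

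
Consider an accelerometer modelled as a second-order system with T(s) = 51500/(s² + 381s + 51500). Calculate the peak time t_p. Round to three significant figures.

t_p ≈ 0.0255 s

ω_n = √51500 = 227 rad/s; ζ = 381/(2·227) = 0.839.
ω_d = ω_n√(1−ζ²) = 123 rad/s. Then t_p = π/ω_d = 0.0255 s.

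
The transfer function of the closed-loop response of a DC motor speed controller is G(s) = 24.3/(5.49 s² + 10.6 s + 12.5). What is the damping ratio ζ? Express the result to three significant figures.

ζ ≈ 0.640

Dividing through by 5.49: denominator becomes s² + 1.931 s + 2.277.
So ω_n = √2.277 = 1.51 rad/s and ζ = 1.931/(2·1.51) = 0.640.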